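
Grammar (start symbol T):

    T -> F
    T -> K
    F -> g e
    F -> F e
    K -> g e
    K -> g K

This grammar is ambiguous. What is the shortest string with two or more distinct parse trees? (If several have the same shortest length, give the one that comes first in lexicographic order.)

length 2: g e has 2 parse trees

Two derivations of g e:
  T ⇒ F ⇒ g e
  T ⇒ K ⇒ g e

g e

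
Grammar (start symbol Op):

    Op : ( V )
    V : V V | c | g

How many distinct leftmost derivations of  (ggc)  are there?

Parse trees for (ggc):
  [Op ( [V [V g] [V [V g] [V c]]] )]
  [Op ( [V [V [V g] [V g]] [V c]] )]

2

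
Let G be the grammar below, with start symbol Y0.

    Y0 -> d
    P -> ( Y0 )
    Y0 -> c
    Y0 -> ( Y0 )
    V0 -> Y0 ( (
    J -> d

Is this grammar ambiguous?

Unambiguous

Only Y0 is reachable from Y0; ignoring the rest: L(Y0) is { openⁿ atom closeⁿ : n ≥ 0 }. The bracket depth fixes n, and the derivation is forced at every step.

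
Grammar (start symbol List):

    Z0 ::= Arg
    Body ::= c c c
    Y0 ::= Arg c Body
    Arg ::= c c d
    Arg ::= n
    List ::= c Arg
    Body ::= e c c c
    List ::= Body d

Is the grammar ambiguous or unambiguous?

Witness: c c c d

Derivation 1: List ⇒ c Arg ⇒ c c c d
Derivation 2: List ⇒ Body d ⇒ c c c d

Two distinct leftmost derivations for the same string.

Ambiguous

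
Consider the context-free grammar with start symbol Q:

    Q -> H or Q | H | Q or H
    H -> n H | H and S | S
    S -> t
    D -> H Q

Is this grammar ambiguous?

Witness: t or t

Derivation 1: Q ⇒ H or Q ⇒ S or Q ⇒ t or Q ⇒ t or H ⇒ t or S ⇒ t or t
Derivation 2: Q ⇒ Q or H ⇒ H or H ⇒ S or H ⇒ t or H ⇒ t or S ⇒ t or t

Two distinct leftmost derivations for the same string.

Ambiguous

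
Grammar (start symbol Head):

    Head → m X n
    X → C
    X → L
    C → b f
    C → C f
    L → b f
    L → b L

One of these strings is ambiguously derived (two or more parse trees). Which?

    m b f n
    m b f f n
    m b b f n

m b f n: 2 trees
m b f f n: 1 tree
m b b f n: 1 tree

m b f n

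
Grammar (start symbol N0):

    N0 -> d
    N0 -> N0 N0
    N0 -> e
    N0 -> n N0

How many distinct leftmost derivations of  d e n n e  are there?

2

Parse trees for d e n n e:
  [N0 [N0 d] [N0 [N0 e] [N0 n [N0 n [N0 e]]]]]
  [N0 [N0 [N0 d] [N0 e]] [N0 n [N0 n [N0 e]]]]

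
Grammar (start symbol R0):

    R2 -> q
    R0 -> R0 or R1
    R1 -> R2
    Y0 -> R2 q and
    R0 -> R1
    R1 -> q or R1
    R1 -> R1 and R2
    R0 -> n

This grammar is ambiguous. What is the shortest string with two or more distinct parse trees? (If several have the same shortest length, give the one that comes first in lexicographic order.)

q or q

length 1: no string has ≥2 trees
length 3: q or q has 2 parse trees

Two derivations of q or q:
  R0 ⇒ R0 or R1 ⇒ R1 or R1 ⇒ R2 or R1 ⇒ q or R1 ⇒ q or R2 ⇒ q or q
  R0 ⇒ R1 ⇒ q or R1 ⇒ q or R2 ⇒ q or q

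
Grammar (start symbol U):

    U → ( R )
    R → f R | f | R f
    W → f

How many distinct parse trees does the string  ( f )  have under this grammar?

Parse trees for ( f ):
  [U ( [R f] )]

1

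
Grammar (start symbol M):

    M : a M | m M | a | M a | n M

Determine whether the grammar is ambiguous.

Ambiguous

Witness: a a

Derivation 1: M ⇒ a M ⇒ a a
Derivation 2: M ⇒ M a ⇒ a a

Two distinct leftmost derivations for the same string.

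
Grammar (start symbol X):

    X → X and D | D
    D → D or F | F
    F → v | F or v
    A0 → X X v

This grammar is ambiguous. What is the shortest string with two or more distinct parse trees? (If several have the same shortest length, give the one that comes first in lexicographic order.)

v or v

length 1: no string has ≥2 trees
length 3: v or v has 2 parse trees

Two derivations of v or v:
  X ⇒ D ⇒ D or F ⇒ F or F ⇒ v or F ⇒ v or v
  X ⇒ D ⇒ F ⇒ F or v ⇒ v or v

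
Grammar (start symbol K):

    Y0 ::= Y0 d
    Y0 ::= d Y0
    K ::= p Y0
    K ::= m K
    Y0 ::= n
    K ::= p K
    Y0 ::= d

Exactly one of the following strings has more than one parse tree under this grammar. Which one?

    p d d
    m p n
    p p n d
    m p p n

p d d

p d d: 2 trees
m p n: 1 tree
p p n d: 1 tree
m p p n: 1 tree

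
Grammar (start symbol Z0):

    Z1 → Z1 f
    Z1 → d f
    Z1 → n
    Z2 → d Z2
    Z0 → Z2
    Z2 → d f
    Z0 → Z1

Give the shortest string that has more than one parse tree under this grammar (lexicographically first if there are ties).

length 1: no string has ≥2 trees
length 2: d f has 2 parse trees

Two derivations of d f:
  Z0 ⇒ Z2 ⇒ d f
  Z0 ⇒ Z1 ⇒ d f

d f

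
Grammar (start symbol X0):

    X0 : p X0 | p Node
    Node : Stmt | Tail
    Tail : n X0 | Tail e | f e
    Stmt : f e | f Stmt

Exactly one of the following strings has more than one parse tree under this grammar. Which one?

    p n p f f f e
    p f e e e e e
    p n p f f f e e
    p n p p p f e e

p n p f f f e: 1 tree
p f e e e e e: 1 tree
p n p f f f e e: 1 tree
p n p p p f e e: 3 trees

p n p p p f e e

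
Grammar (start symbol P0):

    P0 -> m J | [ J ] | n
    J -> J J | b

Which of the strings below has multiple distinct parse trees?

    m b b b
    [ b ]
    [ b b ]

m b b b: 2 trees
[ b ]: 1 tree
[ b b ]: 1 tree

m b b b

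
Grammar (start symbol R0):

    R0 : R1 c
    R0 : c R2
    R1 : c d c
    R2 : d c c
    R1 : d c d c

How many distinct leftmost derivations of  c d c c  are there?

Parse trees for c d c c:
  [R0 [R1 c d c] c]
  [R0 c [R2 d c c]]

2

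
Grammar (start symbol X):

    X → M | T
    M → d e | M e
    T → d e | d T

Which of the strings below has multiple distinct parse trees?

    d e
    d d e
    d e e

d e: 2 trees
d d e: 1 tree
d e e: 1 tree

d e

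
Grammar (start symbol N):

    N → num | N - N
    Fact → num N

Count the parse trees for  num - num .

Parse trees for num - num:
  [N [N num] - [N num]]

1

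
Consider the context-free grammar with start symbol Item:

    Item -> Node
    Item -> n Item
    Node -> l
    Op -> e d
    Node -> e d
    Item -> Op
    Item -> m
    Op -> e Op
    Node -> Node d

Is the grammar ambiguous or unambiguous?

Ambiguous

Witness: e d

Derivation 1: Item ⇒ Node ⇒ e d
Derivation 2: Item ⇒ Op ⇒ e d

Two distinct leftmost derivations for the same string.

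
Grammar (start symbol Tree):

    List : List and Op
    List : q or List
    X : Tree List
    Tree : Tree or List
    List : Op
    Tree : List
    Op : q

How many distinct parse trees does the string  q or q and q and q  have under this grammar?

4

Parse trees for q or q and q and q:
  [Tree [Tree [List [Op q]]] or [List [List [List [Op q]] and [Op q]] and [Op q]]]
  [Tree [List [List [List q or [List [Op q]]] and [Op q]] and [Op q]]]
  [Tree [List [List q or [List [List [Op q]] and [Op q]]] and [Op q]]]
  [Tree [List q or [List [List [List [Op q]] and [Op q]] and [Op q]]]]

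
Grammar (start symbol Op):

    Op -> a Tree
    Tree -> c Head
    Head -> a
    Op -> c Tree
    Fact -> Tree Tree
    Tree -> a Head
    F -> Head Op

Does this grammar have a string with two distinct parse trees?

(F, Fact are unreachable from Op, so their rules don't affect L(Op).) Each reachable nonterminal has at most one production per leading terminal, and all productions are right-linear; the derivation is determined token-by-token.

Unambiguous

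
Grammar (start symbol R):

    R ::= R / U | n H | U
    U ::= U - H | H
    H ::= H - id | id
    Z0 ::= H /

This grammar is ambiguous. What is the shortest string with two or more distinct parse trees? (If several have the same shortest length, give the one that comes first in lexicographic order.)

id - id

length 1: no string has ≥2 trees
length 2: no string has ≥2 trees
length 3: id - id has 2 parse trees

Two derivations of id - id:
  R ⇒ U ⇒ U - H ⇒ H - H ⇒ id - H ⇒ id - id
  R ⇒ U ⇒ H ⇒ H - id ⇒ id - id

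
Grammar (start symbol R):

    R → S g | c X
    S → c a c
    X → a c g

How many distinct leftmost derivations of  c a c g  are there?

2

Parse trees for c a c g:
  [R [S c a c] g]
  [R c [X a c g]]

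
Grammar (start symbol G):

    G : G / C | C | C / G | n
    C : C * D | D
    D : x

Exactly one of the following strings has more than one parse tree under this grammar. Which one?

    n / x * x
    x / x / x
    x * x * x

x / x / x

n / x * x: 1 tree
x / x / x: 4 trees
x * x * x: 1 tree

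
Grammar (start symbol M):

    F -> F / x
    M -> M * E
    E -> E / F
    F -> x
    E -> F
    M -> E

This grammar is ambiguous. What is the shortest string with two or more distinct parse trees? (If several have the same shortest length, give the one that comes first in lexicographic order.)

x / x

length 1: no string has ≥2 trees
length 3: x / x has 2 parse trees

Two derivations of x / x:
  M ⇒ E ⇒ E / F ⇒ F / F ⇒ x / F ⇒ x / x
  M ⇒ E ⇒ F ⇒ F / x ⇒ x / x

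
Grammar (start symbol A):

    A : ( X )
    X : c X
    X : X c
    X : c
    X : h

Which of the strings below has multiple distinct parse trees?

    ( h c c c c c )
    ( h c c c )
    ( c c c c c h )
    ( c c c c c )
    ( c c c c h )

( c c c c c )

( h c c c c c ): 1 tree
( h c c c ): 1 tree
( c c c c c h ): 1 tree
( c c c c c ): 16 trees
( c c c c h ): 1 tree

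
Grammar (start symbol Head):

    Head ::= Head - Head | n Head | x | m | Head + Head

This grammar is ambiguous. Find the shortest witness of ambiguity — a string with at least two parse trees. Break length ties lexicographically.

n m + m

length 1: no string has ≥2 trees
length 2: no string has ≥2 trees
length 3: no string has ≥2 trees
length 4: n m + m has 2 parse trees

Two derivations of n m + m:
  Head ⇒ n Head ⇒ n Head + Head ⇒ n m + Head ⇒ n m + m
  Head ⇒ Head + Head ⇒ n Head + Head ⇒ n m + Head ⇒ n m + m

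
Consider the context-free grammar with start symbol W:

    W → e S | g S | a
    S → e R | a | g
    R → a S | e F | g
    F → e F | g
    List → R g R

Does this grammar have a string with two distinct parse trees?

(List is unreachable from W, so its rules don't affect L(W).) The reachable rules are right-linear with at most one rule per (nonterminal, next-terminal) pair. Each input token forces the next rule, so parsing is deterministic.

Unambiguous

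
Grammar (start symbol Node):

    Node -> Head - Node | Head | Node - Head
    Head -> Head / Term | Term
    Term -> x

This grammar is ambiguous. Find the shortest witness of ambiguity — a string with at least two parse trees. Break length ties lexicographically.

length 1: no string has ≥2 trees
length 3: x - x has 2 parse trees

Two derivations of x - x:
  Node ⇒ Head - Node ⇒ Term - Node ⇒ x - Node ⇒ x - Head ⇒ x - Term ⇒ x - x
  Node ⇒ Node - Head ⇒ Head - Head ⇒ Term - Head ⇒ x - Head ⇒ x - Term ⇒ x - x

x - x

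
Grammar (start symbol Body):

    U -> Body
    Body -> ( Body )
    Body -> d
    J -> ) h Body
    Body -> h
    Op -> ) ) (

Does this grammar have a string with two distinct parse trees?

Unambiguous

Only Body is reachable from Body; ignoring the rest: L(Body) is { openⁿ atom closeⁿ : n ≥ 0 }. The bracket depth fixes n, and the derivation is forced at every step.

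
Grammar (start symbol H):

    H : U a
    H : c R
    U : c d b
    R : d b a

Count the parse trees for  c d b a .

Parse trees for c d b a:
  [H [U c d b] a]
  [H c [R d b a]]

2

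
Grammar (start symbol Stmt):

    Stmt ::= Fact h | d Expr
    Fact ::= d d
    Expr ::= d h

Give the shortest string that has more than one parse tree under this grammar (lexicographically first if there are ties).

length 3: d d h has 2 parse trees

Two derivations of d d h:
  Stmt ⇒ Fact h ⇒ d d h
  Stmt ⇒ d Expr ⇒ d d h

d d h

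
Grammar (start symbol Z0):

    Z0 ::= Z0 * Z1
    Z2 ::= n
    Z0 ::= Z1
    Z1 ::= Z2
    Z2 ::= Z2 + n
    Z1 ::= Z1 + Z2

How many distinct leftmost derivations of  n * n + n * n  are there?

2

Parse trees for n * n + n * n:
  [Z0 [Z0 [Z0 [Z1 [Z2 n]]] * [Z1 [Z2 [Z2 n] + n]]] * [Z1 [Z2 n]]]
  [Z0 [Z0 [Z0 [Z1 [Z2 n]]] * [Z1 [Z1 [Z2 n]] + [Z2 n]]] * [Z1 [Z2 n]]]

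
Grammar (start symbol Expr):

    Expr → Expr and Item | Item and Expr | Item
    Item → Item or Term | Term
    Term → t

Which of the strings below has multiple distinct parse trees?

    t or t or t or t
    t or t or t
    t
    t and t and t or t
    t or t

t or t or t or t: 1 tree
t or t or t: 1 tree
t: 1 tree
t and t and t or t: 4 trees
t or t: 1 tree

t and t and t or t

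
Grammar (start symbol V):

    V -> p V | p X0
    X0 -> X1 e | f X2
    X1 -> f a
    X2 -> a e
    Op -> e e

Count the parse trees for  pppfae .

2

Parse trees for pppfae:
  [V p [V p [V p [X0 [X1 f a] e]]]]
  [V p [V p [V p [X0 f [X2 a e]]]]]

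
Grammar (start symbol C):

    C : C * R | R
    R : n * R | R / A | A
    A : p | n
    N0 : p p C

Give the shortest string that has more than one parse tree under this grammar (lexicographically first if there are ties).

n * n

length 1: no string has ≥2 trees
length 3: n * n has 2 parse trees

Two derivations of n * n:
  C ⇒ C * R ⇒ R * R ⇒ A * R ⇒ n * R ⇒ n * A ⇒ n * n
  C ⇒ R ⇒ n * R ⇒ n * A ⇒ n * n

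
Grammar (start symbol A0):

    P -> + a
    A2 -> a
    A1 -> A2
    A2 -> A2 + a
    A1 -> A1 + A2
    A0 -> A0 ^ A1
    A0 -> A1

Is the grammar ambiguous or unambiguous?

Ambiguous

Witness: a + a

Derivation 1: A0 ⇒ A1 ⇒ A2 ⇒ A2 + a ⇒ a + a
Derivation 2: A0 ⇒ A1 ⇒ A1 + A2 ⇒ A2 + A2 ⇒ a + A2 ⇒ a + a

Two distinct leftmost derivations for the same string.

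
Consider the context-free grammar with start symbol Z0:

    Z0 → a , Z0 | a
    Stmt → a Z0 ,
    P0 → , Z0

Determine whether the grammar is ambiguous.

Only Z0 is reachable from Z0; ignoring the rest: Right-recursive list with a separator: after each atom, whether the separator follows determines the rule. One parse per string.

Unambiguous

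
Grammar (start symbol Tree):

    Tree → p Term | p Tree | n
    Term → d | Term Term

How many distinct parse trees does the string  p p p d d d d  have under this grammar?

Parse trees for p p p d d d d:
  [Tree p [Tree p [Tree p [Term [Term d] [Term [Term d] [Term [Term d] [Term d]]]]]]]
  [Tree p [Tree p [Tree p [Term [Term d] [Term [Term [Term d] [Term d]] [Term d]]]]]]
  [Tree p [Tree p [Tree p [Term [Term [Term d] [Term d]] [Term [Term d] [Term d]]]]]]
  [Tree p [Tree p [Tree p [Term [Term [Term d] [Term [Term d] [Term d]]] [Term d]]]]]
  [Tree p [Tree p [Tree p [Term [Term [Term [Term d] [Term d]] [Term d]] [Term d]]]]]

5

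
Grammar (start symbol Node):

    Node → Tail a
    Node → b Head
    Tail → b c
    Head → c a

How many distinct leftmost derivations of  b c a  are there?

Parse trees for b c a:
  [Node [Tail b c] a]
  [Node b [Head c a]]

2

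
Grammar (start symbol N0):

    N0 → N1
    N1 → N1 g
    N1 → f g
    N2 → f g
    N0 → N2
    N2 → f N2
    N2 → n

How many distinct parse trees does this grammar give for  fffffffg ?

Parse trees for fffffffg:
  [N0 [N2 f [N2 f [N2 f [N2 f [N2 f [N2 f [N2 f g]]]]]]]]

1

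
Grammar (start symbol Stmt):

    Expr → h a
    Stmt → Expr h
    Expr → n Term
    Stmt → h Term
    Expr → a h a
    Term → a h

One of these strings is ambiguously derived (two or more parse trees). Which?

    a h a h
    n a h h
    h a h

a h a h: 1 tree
n a h h: 1 tree
h a h: 2 trees

h a h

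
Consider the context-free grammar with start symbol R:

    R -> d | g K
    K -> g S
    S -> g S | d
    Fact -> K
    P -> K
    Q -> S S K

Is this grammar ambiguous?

Only R, K, S are reachable from R; ignoring the rest: Each reachable nonterminal has at most one production per leading terminal, and all productions are right-linear; the derivation is determined token-by-token.

Unambiguous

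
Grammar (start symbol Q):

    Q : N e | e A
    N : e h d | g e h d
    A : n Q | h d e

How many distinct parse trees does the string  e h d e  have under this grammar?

Parse trees for e h d e:
  [Q [N e h d] e]
  [Q e [A h d e]]

2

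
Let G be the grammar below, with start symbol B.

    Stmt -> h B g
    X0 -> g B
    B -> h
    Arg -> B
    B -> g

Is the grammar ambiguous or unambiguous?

(X0, Arg, Stmt are unreachable from B, so their rules don't affect L(B).) Restricted to the reachable nonterminals, every rule has the form A → t or A → t B, and no two rules for the same A share a first terminal. The grammar encodes a DFA — one run per string.

Unambiguous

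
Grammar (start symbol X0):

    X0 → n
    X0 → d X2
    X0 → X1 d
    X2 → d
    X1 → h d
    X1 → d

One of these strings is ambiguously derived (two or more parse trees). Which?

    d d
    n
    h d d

d d

d d: 2 trees
n: 1 tree
h d d: 1 tree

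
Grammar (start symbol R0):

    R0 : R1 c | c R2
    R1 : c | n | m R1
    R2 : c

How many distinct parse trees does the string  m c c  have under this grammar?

1

Parse trees for m c c:
  [R0 [R1 m [R1 c]] c]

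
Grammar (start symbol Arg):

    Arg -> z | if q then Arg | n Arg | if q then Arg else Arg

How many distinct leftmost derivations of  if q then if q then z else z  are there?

Parse trees for if q then if q then z else z:
  [Arg if q then [Arg if q then [Arg z] else [Arg z]]]
  [Arg if q then [Arg if q then [Arg z]] else [Arg z]]

2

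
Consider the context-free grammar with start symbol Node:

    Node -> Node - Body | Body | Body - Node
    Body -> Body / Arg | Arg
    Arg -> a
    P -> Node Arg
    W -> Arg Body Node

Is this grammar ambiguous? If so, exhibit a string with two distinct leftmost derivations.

Witness: a - a

Derivation 1: Node ⇒ Node - Body ⇒ Body - Body ⇒ Arg - Body ⇒ a - Body ⇒ a - Arg ⇒ a - a
Derivation 2: Node ⇒ Body - Node ⇒ Arg - Node ⇒ a - Node ⇒ a - Body ⇒ a - Arg ⇒ a - a

Two distinct leftmost derivations for the same string.

Ambiguous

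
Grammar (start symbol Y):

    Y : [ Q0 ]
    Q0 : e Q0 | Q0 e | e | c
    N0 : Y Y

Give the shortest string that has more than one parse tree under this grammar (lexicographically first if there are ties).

[ e e ]

length 3: no string has ≥2 trees
length 4: [ e e ] has 2 parse trees

Two derivations of [ e e ]:
  Y ⇒ [ Q0 ] ⇒ [ e Q0 ] ⇒ [ e e ]
  Y ⇒ [ Q0 ] ⇒ [ Q0 e ] ⇒ [ e e ]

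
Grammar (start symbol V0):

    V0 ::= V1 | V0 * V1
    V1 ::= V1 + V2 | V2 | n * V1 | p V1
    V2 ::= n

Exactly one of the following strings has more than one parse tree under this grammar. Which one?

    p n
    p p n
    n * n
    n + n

n * n

p n: 1 tree
p p n: 1 tree
n * n: 2 trees
n + n: 1 tree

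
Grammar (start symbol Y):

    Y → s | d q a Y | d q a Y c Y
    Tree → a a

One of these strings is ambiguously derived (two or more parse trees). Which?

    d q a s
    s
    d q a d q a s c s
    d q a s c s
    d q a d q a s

d q a d q a s c s

d q a s: 1 tree
s: 1 tree
d q a d q a s c s: 2 trees
d q a s c s: 1 tree
d q a d q a s: 1 tree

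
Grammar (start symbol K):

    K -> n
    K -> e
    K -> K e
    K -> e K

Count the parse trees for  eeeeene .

Parse trees for eeeeene:
  [K [K e [K e [K e [K e [K e [K n]]]]]] e]
  [K e [K [K e [K e [K e [K e [K n]]]]] e]]
  [K e [K e [K [K e [K e [K e [K n]]]] e]]]
  [K e [K e [K e [K [K e [K e [K n]]] e]]]]
  [K e [K e [K e [K e [K [K e [K n]] e]]]]]
  [K e [K e [K e [K e [K e [K [K n] e]]]]]]

6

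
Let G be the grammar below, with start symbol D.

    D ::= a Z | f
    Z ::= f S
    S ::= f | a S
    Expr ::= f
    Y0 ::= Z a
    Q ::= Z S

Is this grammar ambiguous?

Only D, Z, S are reachable from D; ignoring the rest: Restricted to the reachable nonterminals, every rule has the form A → t or A → t B, and no two rules for the same A share a first terminal. The grammar encodes a DFA — one run per string.

Unambiguous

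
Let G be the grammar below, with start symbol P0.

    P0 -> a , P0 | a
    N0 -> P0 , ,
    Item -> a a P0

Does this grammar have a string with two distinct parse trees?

Only P0 is reachable from P0; ignoring the rest: The reachable grammar is A → atom sep A | atom. Each atom is followed by either the separator (recurse) or end-of-string (stop) — no choice point.

Unambiguous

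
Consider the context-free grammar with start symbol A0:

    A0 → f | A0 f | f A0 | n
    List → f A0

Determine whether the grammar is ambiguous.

Ambiguous

Witness: f f

Derivation 1: A0 ⇒ A0 f ⇒ f f
Derivation 2: A0 ⇒ f A0 ⇒ f f

Two distinct leftmost derivations for the same string.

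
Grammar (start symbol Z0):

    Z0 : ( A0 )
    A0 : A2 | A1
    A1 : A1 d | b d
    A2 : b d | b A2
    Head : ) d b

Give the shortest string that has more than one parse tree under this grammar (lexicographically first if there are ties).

( b d )

length 4: ( b d ) has 2 parse trees

Two derivations of ( b d ):
  Z0 ⇒ ( A0 ) ⇒ ( A2 ) ⇒ ( b d )
  Z0 ⇒ ( A0 ) ⇒ ( A1 ) ⇒ ( b d )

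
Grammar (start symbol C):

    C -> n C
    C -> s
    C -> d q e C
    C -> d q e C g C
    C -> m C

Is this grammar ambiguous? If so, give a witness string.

Witness: d q e d q e s g s

Derivation 1: C ⇒ d q e C ⇒ d q e d q e C g C ⇒ d q e d q e s g C ⇒ d q e d q e s g s
Derivation 2: C ⇒ d q e C g C ⇒ d q e d q e C g C ⇒ d q e d q e s g C ⇒ d q e d q e s g s

Two distinct leftmost derivations for the same string.

Ambiguous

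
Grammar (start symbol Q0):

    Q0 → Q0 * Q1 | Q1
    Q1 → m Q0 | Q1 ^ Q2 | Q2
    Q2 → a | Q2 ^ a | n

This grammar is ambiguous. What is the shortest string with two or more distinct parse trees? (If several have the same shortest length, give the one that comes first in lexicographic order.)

a ^ a

length 1: no string has ≥2 trees
length 2: no string has ≥2 trees
length 3: a ^ a has 2 parse trees

Two derivations of a ^ a:
  Q0 ⇒ Q1 ⇒ Q1 ^ Q2 ⇒ Q2 ^ Q2 ⇒ a ^ Q2 ⇒ a ^ a
  Q0 ⇒ Q1 ⇒ Q2 ⇒ Q2 ^ a ⇒ a ^ a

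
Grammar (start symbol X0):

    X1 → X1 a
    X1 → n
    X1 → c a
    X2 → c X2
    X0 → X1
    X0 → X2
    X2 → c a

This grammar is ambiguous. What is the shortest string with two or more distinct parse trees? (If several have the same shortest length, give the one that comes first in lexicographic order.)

c a

length 1: no string has ≥2 trees
length 2: c a has 2 parse trees

Two derivations of c a:
  X0 ⇒ X1 ⇒ c a
  X0 ⇒ X2 ⇒ c a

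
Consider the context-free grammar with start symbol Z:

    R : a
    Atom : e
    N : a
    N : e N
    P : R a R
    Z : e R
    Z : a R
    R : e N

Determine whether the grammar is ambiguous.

Only Z, R, N are reachable from Z; ignoring the rest: Restricted to the reachable nonterminals, every rule has the form A → t or A → t B, and no two rules for the same A share a first terminal. The grammar encodes a DFA — one run per string.

Unambiguous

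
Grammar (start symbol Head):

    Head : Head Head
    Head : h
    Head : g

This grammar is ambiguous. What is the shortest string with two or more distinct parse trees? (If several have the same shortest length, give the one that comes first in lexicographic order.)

length 1: no string has ≥2 trees
length 2: no string has ≥2 trees
length 3: g g g has 2 parse trees

Two derivations of g g g:
  Head ⇒ Head Head ⇒ Head Head Head ⇒ g Head Head ⇒ g g Head ⇒ g g g
  Head ⇒ Head Head ⇒ g Head ⇒ g Head Head ⇒ g g Head ⇒ g g g

g g g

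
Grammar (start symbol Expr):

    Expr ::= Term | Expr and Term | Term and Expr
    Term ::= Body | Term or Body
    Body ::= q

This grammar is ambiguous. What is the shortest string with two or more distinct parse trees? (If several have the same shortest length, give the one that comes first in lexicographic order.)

length 1: no string has ≥2 trees
length 3: q and q has 2 parse trees

Two derivations of q and q:
  Expr ⇒ Expr and Term ⇒ Term and Term ⇒ Body and Term ⇒ q and Term ⇒ q and Body ⇒ q and q
  Expr ⇒ Term and Expr ⇒ Body and Expr ⇒ q and Expr ⇒ q and Term ⇒ q and Body ⇒ q and q

q and q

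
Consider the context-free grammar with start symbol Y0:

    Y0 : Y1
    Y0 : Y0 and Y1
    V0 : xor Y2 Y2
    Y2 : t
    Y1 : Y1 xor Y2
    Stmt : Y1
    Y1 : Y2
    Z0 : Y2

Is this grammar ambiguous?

Only Y0, Y1, Y2 are reachable from Y0; ignoring the rest: This is a standard precedence ladder (Y0 over Y1 over Y2), with each level left-recursive on its own operator ('and' at Y0, 'xor' at Y1). That structure is LR(1), hence unambiguous.

Unambiguous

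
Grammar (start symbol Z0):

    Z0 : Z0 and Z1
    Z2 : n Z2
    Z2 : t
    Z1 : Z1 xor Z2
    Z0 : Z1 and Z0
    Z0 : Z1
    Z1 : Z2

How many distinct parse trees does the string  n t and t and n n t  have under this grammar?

Parse trees for n t and t and n n t:
  [Z0 [Z0 [Z0 [Z1 [Z2 n [Z2 t]]]] and [Z1 [Z2 t]]] and [Z1 [Z2 n [Z2 n [Z2 t]]]]]
  [Z0 [Z0 [Z1 [Z2 n [Z2 t]]] and [Z0 [Z1 [Z2 t]]]] and [Z1 [Z2 n [Z2 n [Z2 t]]]]]
  [Z0 [Z1 [Z2 n [Z2 t]]] and [Z0 [Z0 [Z1 [Z2 t]]] and [Z1 [Z2 n [Z2 n [Z2 t]]]]]]
  [Z0 [Z1 [Z2 n [Z2 t]]] and [Z0 [Z1 [Z2 t]] and [Z0 [Z1 [Z2 n [Z2 n [Z2 t]]]]]]]

4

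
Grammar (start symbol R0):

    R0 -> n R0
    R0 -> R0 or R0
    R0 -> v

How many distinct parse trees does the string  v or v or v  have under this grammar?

2

Parse trees for v or v or v:
  [R0 [R0 v] or [R0 [R0 v] or [R0 v]]]
  [R0 [R0 [R0 v] or [R0 v]] or [R0 v]]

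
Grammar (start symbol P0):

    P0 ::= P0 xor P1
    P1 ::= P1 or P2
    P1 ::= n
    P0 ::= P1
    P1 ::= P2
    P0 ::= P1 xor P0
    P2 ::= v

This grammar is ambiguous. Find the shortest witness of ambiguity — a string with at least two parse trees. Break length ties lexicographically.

n xor n

length 1: no string has ≥2 trees
length 3: n xor n has 2 parse trees

Two derivations of n xor n:
  P0 ⇒ P0 xor P1 ⇒ P1 xor P1 ⇒ n xor P1 ⇒ n xor n
  P0 ⇒ P1 xor P0 ⇒ n xor P0 ⇒ n xor P1 ⇒ n xor n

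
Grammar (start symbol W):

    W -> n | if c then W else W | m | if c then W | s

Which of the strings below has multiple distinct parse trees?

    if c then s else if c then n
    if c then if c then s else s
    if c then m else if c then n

if c then s else if c then n: 1 tree
if c then if c then s else s: 2 trees
if c then m else if c then n: 1 tree

if c then if c then s else s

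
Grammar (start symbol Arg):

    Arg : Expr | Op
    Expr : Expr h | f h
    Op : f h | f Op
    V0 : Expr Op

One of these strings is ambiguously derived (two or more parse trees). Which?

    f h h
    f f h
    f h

f h

f h h: 1 tree
f f h: 1 tree
f h: 2 trees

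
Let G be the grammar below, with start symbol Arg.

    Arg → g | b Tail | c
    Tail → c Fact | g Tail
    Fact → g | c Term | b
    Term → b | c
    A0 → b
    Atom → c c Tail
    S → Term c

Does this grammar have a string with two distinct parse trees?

Unambiguous

(A0, Atom, S are unreachable from Arg, so their rules don't affect L(Arg).) Restricted to the reachable nonterminals, every rule has the form A → t or A → t B, and no two rules for the same A share a first terminal. The grammar encodes a DFA — one run per string.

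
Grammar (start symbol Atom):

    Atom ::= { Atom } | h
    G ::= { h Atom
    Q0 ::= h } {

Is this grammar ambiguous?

Only Atom is reachable from Atom; ignoring the rest: L(Atom) is { openⁿ atom closeⁿ : n ≥ 0 }. The bracket depth fixes n, and the derivation is forced at every step.

Unambiguous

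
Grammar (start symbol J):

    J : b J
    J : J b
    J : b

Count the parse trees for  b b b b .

Parse trees for b b b b:
  [J b [J b [J b [J b]]]]
  [J b [J b [J [J b] b]]]
  [J b [J [J b [J b]] b]]
  [J b [J [J [J b] b] b]]
  [J [J b [J b [J b]]] b]
  [J [J b [J [J b] b]] b]
  [J [J [J b [J b]] b] b]
  [J [J [J [J b] b] b] b]

8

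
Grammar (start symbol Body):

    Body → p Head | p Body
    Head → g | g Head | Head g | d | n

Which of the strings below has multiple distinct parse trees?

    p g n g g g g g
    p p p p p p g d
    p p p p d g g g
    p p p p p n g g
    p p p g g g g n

p g n g g g g g: 6 trees
p p p p p p g d: 1 tree
p p p p d g g g: 1 tree
p p p p p n g g: 1 tree
p p p g g g g n: 1 tree

p g n g g g g g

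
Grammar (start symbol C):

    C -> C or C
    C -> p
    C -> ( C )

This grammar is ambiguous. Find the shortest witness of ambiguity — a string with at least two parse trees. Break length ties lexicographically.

length 1: no string has ≥2 trees
length 3: no string has ≥2 trees
length 5: p or p or p has 2 parse trees

Two derivations of p or p or p:
  C ⇒ C or C ⇒ C or C or C ⇒ p or C or C ⇒ p or p or C ⇒ p or p or p
  C ⇒ C or C ⇒ p or C ⇒ p or C or C ⇒ p or p or C ⇒ p or p or p

p or p or p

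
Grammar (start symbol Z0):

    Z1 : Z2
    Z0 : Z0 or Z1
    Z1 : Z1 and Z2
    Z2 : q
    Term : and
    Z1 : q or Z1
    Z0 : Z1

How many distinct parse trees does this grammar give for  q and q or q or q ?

2

Parse trees for q and q or q or q:
  [Z0 [Z0 [Z1 [Z1 [Z2 q]] and [Z2 q]]] or [Z1 q or [Z1 [Z2 q]]]]
  [Z0 [Z0 [Z0 [Z1 [Z1 [Z2 q]] and [Z2 q]]] or [Z1 [Z2 q]]] or [Z1 [Z2 q]]]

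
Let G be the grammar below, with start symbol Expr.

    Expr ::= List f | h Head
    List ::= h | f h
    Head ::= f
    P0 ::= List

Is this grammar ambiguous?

Ambiguous

Witness: h f

Derivation 1: Expr ⇒ List f ⇒ h f
Derivation 2: Expr ⇒ h Head ⇒ h f

Two distinct leftmost derivations for the same string.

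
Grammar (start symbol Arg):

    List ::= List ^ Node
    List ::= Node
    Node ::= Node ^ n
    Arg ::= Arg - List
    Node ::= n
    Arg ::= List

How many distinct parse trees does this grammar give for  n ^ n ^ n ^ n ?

Parse trees for n ^ n ^ n ^ n:
  [Arg [List [List [Node n]] ^ [Node [Node [Node n] ^ n] ^ n]]]
  [Arg [List [List [List [Node n]] ^ [Node n]] ^ [Node [Node n] ^ n]]]
  [Arg [List [List [Node [Node n] ^ n]] ^ [Node [Node n] ^ n]]]
  [Arg [List [List [List [Node n]] ^ [Node [Node n] ^ n]] ^ [Node n]]]
  [Arg [List [List [List [List [Node n]] ^ [Node n]] ^ [Node n]] ^ [Node n]]]
  [Arg [List [List [List [Node [Node n] ^ n]] ^ [Node n]] ^ [Node n]]]
  [Arg [List [List [Node [Node [Node n] ^ n] ^ n]] ^ [Node n]]]
  [Arg [List [Node [Node [Node [Node n] ^ n] ^ n] ^ n]]]

8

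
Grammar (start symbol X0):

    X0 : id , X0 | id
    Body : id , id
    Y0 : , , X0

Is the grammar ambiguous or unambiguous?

Unambiguous

(Body, Y0 are unreachable from X0, so their rules don't affect L(X0).) Right-recursive list with a separator: after each atom, whether the separator follows determines the rule. One parse per string.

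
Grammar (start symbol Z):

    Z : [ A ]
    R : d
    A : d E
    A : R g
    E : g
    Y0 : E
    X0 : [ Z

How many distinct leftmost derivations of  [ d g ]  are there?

Parse trees for [ d g ]:
  [Z [ [A d [E g]] ]]
  [Z [ [A [R d] g] ]]

2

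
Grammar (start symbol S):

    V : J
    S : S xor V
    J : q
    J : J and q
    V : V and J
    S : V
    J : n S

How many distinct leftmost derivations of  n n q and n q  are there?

Parse trees for n n q and n q:
  [S [V [J n [S [V [J n [S [V [V [J q]] and [J n [S [V [J q]]]]]]]]]]]]
  [S [V [J n [S [V [V [J n [S [V [J q]]]]] and [J n [S [V [J q]]]]]]]]]
  [S [V [V [J n [S [V [J n [S [V [J q]]]]]]]] and [J n [S [V [J q]]]]]]

3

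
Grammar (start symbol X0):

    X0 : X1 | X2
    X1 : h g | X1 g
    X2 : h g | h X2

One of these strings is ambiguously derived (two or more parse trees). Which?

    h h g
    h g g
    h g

h g

h h g: 1 tree
h g g: 1 tree
h g: 2 trees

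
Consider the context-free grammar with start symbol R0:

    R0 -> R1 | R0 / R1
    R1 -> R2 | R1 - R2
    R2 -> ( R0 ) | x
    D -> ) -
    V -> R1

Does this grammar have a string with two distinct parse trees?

Unambiguous

(D, V are unreachable from R0, so their rules don't affect L(R0).) R0 → R0 / R1 | R1  ;  R1 → R1 - R2 | R2  — a left-associative chain with R2 at the bottom. Each string factors uniquely by precedence.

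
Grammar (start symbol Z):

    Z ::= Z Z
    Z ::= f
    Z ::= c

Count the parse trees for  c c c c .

Parse trees for c c c c:
  [Z [Z c] [Z [Z c] [Z [Z c] [Z c]]]]
  [Z [Z c] [Z [Z [Z c] [Z c]] [Z c]]]
  [Z [Z [Z c] [Z c]] [Z [Z c] [Z c]]]
  [Z [Z [Z c] [Z [Z c] [Z c]]] [Z c]]
  [Z [Z [Z [Z c] [Z c]] [Z c]] [Z c]]

5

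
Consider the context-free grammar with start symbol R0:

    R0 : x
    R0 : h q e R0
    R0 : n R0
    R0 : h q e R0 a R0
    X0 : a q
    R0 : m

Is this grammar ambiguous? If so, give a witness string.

Ambiguous

Witness: h q e h q e m a m

Derivation 1: R0 ⇒ h q e R0 ⇒ h q e h q e R0 a R0 ⇒ h q e h q e m a R0 ⇒ h q e h q e m a m
Derivation 2: R0 ⇒ h q e R0 a R0 ⇒ h q e h q e R0 a R0 ⇒ h q e h q e m a R0 ⇒ h q e h q e m a m

Two distinct leftmost derivations for the same string.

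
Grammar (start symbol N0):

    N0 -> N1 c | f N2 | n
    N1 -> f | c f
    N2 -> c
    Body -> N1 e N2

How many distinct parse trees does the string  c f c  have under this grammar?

1

Parse trees for c f c:
  [N0 [N1 c f] c]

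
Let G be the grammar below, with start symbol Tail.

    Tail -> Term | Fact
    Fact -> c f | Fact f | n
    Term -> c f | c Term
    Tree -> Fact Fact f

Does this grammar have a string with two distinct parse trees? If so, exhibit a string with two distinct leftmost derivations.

Witness: c f

Derivation 1: Tail ⇒ Term ⇒ c f
Derivation 2: Tail ⇒ Fact ⇒ c f

Two distinct leftmost derivations for the same string.

Ambiguous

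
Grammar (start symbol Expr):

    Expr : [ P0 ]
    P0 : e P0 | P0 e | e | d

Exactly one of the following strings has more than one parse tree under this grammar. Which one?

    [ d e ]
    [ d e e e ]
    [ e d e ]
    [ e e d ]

[ d e ]: 1 tree
[ d e e e ]: 1 tree
[ e d e ]: 2 trees
[ e e d ]: 1 tree

[ e d e ]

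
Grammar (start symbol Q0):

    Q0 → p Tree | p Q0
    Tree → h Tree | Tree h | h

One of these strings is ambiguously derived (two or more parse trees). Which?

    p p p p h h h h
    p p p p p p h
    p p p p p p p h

p p p p h h h h

p p p p h h h h: 8 trees
p p p p p p h: 1 tree
p p p p p p p h: 1 tree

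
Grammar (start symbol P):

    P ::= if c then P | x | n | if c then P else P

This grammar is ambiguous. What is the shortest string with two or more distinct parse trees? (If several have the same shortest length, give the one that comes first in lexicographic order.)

length 1: no string has ≥2 trees
length 4: no string has ≥2 trees
length 6: no string has ≥2 trees
length 7: no string has ≥2 trees
length 9: if c then if c then n else n has 2 parse trees

Two derivations of if c then if c then n else n:
  P ⇒ if c then P ⇒ if c then if c then P else P ⇒ if c then if c then n else P ⇒ if c then if c then n else n
  P ⇒ if c then P else P ⇒ if c then if c then P else P ⇒ if c then if c then n else P ⇒ if c then if c then n else n

if c then if c then n else n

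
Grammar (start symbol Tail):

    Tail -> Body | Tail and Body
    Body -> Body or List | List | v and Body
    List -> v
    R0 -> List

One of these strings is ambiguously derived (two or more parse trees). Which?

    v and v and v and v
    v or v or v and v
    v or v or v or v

v and v and v and v

v and v and v and v: 8 trees
v or v or v and v: 1 tree
v or v or v or v: 1 tree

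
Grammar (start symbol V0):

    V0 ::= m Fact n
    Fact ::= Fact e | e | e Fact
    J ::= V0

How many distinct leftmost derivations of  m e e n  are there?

Parse trees for m e e n:
  [V0 m [Fact [Fact e] e] n]
  [V0 m [Fact e [Fact e]] n]

2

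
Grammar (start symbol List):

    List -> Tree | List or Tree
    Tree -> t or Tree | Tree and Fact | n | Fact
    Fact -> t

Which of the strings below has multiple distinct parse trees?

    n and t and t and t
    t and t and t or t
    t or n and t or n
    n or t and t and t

t or n and t or n

n and t and t and t: 1 tree
t and t and t or t: 1 tree
t or n and t or n: 3 trees
n or t and t and t: 1 tree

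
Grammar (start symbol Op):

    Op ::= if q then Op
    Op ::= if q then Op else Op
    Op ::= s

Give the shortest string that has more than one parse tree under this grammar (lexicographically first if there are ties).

if q then if q then s else s

length 1: no string has ≥2 trees
length 4: no string has ≥2 trees
length 6: no string has ≥2 trees
length 7: no string has ≥2 trees
length 9: if q then if q then s else s has 2 parse trees

Two derivations of if q then if q then s else s:
  Op ⇒ if q then Op ⇒ if q then if q then Op else Op ⇒ if q then if q then s else Op ⇒ if q then if q then s else s
  Op ⇒ if q then Op else Op ⇒ if q then if q then Op else Op ⇒ if q then if q then s else Op ⇒ if q then if q then s else s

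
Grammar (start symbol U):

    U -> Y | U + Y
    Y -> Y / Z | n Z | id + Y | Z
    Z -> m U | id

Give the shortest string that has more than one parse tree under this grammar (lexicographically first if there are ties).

length 1: no string has ≥2 trees
length 2: no string has ≥2 trees
length 3: id + id has 2 parse trees

Two derivations of id + id:
  U ⇒ Y ⇒ id + Y ⇒ id + Z ⇒ id + id
  U ⇒ U + Y ⇒ Y + Y ⇒ Z + Y ⇒ id + Y ⇒ id + Z ⇒ id + id

id + id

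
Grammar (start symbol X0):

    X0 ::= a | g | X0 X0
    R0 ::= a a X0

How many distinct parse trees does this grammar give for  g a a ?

Parse trees for g a a:
  [X0 [X0 g] [X0 [X0 a] [X0 a]]]
  [X0 [X0 [X0 g] [X0 a]] [X0 a]]

2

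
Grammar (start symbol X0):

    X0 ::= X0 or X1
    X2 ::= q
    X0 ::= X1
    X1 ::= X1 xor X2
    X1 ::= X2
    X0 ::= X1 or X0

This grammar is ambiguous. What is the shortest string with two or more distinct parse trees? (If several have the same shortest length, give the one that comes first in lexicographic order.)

length 1: no string has ≥2 trees
length 3: q or q has 2 parse trees

Two derivations of q or q:
  X0 ⇒ X0 or X1 ⇒ X1 or X1 ⇒ X2 or X1 ⇒ q or X1 ⇒ q or X2 ⇒ q or q
  X0 ⇒ X1 or X0 ⇒ X2 or X0 ⇒ q or X0 ⇒ q or X1 ⇒ q or X2 ⇒ q or q

q or q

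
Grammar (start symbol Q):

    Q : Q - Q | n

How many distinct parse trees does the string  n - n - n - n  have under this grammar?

5

Parse trees for n - n - n - n:
  [Q [Q n] - [Q [Q n] - [Q [Q n] - [Q n]]]]
  [Q [Q n] - [Q [Q [Q n] - [Q n]] - [Q n]]]
  [Q [Q [Q n] - [Q n]] - [Q [Q n] - [Q n]]]
  [Q [Q [Q n] - [Q [Q n] - [Q n]]] - [Q n]]
  [Q [Q [Q [Q n] - [Q n]] - [Q n]] - [Q n]]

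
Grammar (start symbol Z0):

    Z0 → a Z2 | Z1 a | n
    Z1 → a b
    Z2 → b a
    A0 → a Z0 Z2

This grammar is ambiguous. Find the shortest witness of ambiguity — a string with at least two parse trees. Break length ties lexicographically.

length 1: no string has ≥2 trees
length 3: a b a has 2 parse trees

Two derivations of a b a:
  Z0 ⇒ a Z2 ⇒ a b a
  Z0 ⇒ Z1 a ⇒ a b a

a b a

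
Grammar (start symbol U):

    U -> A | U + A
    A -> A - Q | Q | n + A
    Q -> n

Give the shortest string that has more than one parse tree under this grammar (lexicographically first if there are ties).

n + n

length 1: no string has ≥2 trees
length 3: n + n has 2 parse trees

Two derivations of n + n:
  U ⇒ A ⇒ n + A ⇒ n + Q ⇒ n + n
  U ⇒ U + A ⇒ A + A ⇒ Q + A ⇒ n + A ⇒ n + Q ⇒ n + n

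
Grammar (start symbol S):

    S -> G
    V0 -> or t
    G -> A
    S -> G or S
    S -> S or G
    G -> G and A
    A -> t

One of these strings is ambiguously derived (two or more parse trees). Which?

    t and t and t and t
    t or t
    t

t or t

t and t and t and t: 1 tree
t or t: 2 trees
t: 1 tree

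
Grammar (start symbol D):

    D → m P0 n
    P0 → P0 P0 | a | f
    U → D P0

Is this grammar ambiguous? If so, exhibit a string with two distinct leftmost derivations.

Witness: m a a a n

Derivation 1: D ⇒ m P0 n ⇒ m P0 P0 n ⇒ m P0 P0 P0 n ⇒ m a P0 P0 n ⇒ m a a P0 n ⇒ m a a a n
Derivation 2: D ⇒ m P0 n ⇒ m P0 P0 n ⇒ m a P0 n ⇒ m a P0 P0 n ⇒ m a a P0 n ⇒ m a a a n

Two distinct leftmost derivations for the same string.

Ambiguous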